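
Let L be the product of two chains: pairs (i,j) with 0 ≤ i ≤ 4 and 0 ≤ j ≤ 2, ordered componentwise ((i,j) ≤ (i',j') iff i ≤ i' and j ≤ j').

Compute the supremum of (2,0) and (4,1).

In a product of chains, the join is componentwise max, giving (4,1).

(4,1)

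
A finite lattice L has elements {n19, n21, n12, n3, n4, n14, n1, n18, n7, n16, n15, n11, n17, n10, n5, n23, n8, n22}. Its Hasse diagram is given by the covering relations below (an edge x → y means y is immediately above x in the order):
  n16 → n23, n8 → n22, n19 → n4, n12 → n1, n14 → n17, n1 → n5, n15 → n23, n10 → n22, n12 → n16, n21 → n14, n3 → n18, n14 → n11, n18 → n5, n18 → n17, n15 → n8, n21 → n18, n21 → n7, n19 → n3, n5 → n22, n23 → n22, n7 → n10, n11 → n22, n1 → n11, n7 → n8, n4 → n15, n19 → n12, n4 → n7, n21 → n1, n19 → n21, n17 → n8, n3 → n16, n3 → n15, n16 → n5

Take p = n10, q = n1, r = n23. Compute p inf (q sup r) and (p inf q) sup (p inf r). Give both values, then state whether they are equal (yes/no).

n10; n7; no

q sup r = n22, so p inf (q sup r) = n10 inf n22 = n10.
p inf q = n21 and p inf r = n4, so (p inf q) sup (p inf r) = n21 sup n4 = n7.
Equal: no.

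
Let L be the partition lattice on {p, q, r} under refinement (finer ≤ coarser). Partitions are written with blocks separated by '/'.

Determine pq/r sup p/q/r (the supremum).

pq/r

The join of pq/r and p/q/r merges any blocks that overlap across the partitions, giving pq/r.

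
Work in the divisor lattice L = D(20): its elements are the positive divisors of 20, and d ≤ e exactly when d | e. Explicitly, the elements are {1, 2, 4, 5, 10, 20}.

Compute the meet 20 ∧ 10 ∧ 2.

2

In the divisibility order, the meet is the greatest common divisor: gcd(20, 10, 2) = 2.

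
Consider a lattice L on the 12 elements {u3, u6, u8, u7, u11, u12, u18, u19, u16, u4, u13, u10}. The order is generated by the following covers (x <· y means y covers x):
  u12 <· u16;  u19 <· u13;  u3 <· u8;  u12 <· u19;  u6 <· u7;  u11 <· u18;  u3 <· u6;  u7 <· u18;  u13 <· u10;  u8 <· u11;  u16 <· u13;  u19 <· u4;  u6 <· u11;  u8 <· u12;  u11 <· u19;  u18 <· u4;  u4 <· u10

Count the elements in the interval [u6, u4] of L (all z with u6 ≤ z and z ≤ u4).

6

The interval [u6, u4] = {u11, u18, u19, u4, u6, u7}, which has 6 elements.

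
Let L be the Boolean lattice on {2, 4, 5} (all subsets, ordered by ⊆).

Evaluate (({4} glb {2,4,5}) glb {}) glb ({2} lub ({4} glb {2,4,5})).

{4} ∧ {2,4,5} = {4}
{4} ∧ {} = {}
{4} ∧ {2,4,5} = {4}
{2} ∨ {4} = {2,4}
{} ∧ {2,4} = {}

{}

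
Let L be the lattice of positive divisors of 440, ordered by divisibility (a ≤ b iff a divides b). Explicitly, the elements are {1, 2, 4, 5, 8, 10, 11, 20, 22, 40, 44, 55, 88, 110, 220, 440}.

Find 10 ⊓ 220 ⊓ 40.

10

Common lower bounds of {10, 220, 40}: 1, 10, 2, 5.
The greatest among these is 10.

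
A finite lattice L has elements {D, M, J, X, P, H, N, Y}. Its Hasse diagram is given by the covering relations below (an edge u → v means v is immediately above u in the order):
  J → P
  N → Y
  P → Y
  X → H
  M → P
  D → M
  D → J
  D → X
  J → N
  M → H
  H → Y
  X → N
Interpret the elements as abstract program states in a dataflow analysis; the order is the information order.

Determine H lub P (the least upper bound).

Y

Common upper bounds of {H, P}: Y.
The least among these is Y.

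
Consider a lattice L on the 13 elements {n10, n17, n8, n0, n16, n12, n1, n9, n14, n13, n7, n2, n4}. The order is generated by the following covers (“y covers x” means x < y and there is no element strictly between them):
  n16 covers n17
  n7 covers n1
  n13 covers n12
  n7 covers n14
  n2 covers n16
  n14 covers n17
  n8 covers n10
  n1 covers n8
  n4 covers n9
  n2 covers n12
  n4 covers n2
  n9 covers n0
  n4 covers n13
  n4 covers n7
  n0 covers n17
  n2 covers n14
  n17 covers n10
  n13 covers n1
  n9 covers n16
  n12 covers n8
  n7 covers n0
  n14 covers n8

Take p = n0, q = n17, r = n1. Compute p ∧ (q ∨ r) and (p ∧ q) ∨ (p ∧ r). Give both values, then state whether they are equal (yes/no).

n0; n17; no

q ∨ r = n7, so p ∧ (q ∨ r) = n0 ∧ n7 = n0.
p ∧ q = n17 and p ∧ r = n10, so (p ∧ q) ∨ (p ∧ r) = n17 ∨ n10 = n17.
Equal: no.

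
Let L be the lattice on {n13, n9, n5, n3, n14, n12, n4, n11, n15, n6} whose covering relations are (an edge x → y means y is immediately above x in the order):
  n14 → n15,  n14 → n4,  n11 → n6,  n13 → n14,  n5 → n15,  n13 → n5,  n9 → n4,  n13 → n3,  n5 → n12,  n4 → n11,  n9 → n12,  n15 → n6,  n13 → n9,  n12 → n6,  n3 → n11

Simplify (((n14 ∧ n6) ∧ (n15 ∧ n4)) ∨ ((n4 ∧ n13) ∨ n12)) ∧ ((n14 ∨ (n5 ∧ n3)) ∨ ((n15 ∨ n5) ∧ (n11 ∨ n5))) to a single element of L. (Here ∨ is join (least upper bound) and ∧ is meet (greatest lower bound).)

n14 ∧ n6 = n14
n15 ∧ n4 = n14
n14 ∧ n14 = n14
n4 ∧ n13 = n13
n13 ∨ n12 = n12
n14 ∨ n12 = n6
n5 ∧ n3 = n13
n14 ∨ n13 = n14
n15 ∨ n5 = n15
n11 ∨ n5 = n6
n15 ∧ n6 = n15
n14 ∨ n15 = n15
n6 ∧ n15 = n15

n15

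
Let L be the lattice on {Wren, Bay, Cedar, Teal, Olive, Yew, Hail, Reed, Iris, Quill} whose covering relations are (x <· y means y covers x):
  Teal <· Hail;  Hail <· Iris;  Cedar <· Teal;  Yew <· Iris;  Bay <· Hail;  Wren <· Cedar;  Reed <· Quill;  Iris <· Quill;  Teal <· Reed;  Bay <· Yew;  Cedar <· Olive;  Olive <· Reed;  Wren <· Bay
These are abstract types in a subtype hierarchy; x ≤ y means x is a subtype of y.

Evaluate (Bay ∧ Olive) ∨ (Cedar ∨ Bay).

Bay ∧ Olive = Wren
Cedar ∨ Bay = Hail
Wren ∨ Hail = Hail

Hail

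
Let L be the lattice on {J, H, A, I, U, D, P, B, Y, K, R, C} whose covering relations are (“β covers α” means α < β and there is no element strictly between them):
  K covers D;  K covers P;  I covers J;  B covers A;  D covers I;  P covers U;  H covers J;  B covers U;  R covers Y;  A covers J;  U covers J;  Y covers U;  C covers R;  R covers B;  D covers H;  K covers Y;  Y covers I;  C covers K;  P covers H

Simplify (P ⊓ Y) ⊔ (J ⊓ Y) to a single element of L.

U

P ∧ Y = U
J ∧ Y = J
U ∨ J = U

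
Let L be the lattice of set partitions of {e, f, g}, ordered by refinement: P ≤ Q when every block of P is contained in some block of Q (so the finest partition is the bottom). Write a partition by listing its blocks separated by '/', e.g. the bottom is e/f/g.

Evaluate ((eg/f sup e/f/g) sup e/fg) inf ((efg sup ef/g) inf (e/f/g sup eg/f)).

eg/f

eg/f ∨ e/f/g = eg/f
eg/f ∨ e/fg = efg
efg ∨ ef/g = efg
e/f/g ∨ eg/f = eg/f
efg ∧ eg/f = eg/f
efg ∧ eg/f = eg/f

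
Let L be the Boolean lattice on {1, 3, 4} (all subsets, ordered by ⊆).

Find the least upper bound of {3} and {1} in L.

Under ⊆, join is union: {3} ∪ {1} = {1,3}.

{1,3}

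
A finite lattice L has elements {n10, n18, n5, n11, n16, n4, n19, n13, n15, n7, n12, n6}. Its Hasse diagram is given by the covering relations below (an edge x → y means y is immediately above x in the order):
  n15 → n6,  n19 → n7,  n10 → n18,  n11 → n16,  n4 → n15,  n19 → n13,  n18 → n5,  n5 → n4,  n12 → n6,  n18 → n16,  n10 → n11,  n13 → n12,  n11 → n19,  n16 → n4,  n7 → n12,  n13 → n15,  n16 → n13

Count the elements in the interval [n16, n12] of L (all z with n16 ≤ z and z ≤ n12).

3

The interval [n16, n12] = {n12, n13, n16}, which has 3 elements.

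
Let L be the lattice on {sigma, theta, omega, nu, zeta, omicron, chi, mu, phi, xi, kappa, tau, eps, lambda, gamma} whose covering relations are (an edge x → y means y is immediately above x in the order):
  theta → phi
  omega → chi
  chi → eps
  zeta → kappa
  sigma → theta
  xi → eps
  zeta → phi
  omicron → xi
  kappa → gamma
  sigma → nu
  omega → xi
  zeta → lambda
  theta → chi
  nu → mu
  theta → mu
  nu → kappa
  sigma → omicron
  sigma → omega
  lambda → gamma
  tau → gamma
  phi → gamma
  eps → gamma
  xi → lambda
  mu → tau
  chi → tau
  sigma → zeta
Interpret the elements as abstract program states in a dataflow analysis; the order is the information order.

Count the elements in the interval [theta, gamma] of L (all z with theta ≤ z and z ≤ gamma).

7

The interval [theta, gamma] = {chi, eps, gamma, mu, phi, tau, theta}, which has 7 elements.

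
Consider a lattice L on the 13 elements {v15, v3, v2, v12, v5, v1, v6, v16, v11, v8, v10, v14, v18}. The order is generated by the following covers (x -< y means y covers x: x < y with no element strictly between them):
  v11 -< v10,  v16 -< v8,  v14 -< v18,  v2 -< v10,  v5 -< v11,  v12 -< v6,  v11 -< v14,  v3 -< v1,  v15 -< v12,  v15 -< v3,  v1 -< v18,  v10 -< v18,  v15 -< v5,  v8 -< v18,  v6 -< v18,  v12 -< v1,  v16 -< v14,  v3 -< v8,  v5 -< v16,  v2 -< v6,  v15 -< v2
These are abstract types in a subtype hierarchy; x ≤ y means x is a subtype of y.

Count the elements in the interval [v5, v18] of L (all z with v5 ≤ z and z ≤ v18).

The interval [v5, v18] = {v10, v11, v14, v16, v18, v5, v8}, which has 7 elements.

7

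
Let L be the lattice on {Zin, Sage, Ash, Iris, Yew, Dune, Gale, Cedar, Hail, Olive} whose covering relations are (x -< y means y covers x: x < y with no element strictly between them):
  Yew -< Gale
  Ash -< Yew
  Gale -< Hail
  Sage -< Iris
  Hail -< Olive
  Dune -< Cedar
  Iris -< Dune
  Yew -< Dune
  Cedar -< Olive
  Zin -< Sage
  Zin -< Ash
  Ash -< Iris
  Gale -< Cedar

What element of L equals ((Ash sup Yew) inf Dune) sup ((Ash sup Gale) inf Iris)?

Ash ∨ Yew = Yew
Yew ∧ Dune = Yew
Ash ∨ Gale = Gale
Gale ∧ Iris = Ash
Yew ∨ Ash = Yew

Yew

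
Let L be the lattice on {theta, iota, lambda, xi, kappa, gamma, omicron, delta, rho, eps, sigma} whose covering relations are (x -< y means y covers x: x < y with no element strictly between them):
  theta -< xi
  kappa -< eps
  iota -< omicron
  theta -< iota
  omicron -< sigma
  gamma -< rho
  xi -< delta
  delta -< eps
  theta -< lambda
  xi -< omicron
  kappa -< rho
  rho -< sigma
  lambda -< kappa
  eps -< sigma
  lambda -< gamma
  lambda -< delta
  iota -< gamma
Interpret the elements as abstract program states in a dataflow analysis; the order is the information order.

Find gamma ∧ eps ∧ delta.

Common lower bounds of {gamma, eps, delta}: lambda, theta.
The greatest among these is lambda.

lambda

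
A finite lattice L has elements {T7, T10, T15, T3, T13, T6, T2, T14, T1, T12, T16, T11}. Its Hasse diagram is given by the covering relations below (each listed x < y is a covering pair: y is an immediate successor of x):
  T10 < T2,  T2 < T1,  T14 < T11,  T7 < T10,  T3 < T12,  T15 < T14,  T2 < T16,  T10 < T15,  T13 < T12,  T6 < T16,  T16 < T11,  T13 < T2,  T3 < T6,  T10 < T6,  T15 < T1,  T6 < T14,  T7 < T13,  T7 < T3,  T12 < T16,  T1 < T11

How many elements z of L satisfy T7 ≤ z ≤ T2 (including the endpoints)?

4

The interval [T7, T2] = {T10, T13, T2, T7}, which has 4 elements.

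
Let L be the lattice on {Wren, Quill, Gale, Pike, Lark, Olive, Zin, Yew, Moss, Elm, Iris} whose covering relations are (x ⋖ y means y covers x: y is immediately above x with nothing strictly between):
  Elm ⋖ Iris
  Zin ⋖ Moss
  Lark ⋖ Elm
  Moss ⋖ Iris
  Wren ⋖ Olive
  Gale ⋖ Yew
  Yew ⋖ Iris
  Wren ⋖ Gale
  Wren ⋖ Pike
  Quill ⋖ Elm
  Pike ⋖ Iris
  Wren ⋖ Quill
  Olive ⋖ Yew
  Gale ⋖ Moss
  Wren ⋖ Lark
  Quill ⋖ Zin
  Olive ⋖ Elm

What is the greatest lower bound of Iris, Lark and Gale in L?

Common lower bounds of {Iris, Lark, Gale}: Wren.
The greatest among these is Wren.

Wren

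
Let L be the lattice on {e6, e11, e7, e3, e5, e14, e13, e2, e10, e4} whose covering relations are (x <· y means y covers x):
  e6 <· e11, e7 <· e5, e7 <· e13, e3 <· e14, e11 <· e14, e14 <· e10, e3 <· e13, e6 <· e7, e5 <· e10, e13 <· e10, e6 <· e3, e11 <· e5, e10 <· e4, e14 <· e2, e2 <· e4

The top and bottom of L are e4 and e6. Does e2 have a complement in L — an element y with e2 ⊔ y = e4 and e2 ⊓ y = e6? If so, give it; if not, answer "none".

Need y with e2 ∨ y = e4 and e2 ∧ y = e6.
Checking each element gives: e7.

e7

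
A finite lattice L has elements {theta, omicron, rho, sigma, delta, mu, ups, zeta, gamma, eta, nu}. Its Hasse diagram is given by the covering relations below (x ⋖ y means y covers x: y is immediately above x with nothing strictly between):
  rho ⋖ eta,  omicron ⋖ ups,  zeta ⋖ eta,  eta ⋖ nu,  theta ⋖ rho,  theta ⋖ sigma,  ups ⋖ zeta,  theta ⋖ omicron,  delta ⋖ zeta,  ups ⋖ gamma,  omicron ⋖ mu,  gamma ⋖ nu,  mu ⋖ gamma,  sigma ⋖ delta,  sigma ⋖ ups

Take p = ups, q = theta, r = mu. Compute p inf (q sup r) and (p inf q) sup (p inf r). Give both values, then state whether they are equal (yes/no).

omicron; omicron; yes

q sup r = mu, so p inf (q sup r) = ups inf mu = omicron.
p inf q = theta and p inf r = omicron, so (p inf q) sup (p inf r) = theta sup omicron = omicron.
Equal: yes.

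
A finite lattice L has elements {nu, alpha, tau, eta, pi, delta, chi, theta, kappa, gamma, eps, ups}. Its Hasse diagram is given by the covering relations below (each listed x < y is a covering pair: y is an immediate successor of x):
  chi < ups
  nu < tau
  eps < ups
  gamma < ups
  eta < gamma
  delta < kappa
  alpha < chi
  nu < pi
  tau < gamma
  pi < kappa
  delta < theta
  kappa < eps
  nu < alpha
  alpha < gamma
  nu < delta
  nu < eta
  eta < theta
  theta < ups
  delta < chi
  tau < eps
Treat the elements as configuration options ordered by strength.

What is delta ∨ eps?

Common upper bounds of {delta, eps}: eps, ups.
The least among these is eps.

eps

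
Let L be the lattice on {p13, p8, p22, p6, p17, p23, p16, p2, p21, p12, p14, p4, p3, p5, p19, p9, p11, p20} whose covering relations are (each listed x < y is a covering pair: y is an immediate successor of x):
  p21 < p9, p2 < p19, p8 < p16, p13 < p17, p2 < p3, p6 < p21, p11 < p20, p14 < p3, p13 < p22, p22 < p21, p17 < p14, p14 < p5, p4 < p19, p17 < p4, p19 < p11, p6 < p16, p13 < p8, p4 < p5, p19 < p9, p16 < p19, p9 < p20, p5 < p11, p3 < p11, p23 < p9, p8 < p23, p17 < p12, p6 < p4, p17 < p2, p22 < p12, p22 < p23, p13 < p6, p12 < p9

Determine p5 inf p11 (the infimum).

Common lower bounds of {p5, p11}: p13, p14, p17, p4, p5, p6.
The greatest among these is p5.

p5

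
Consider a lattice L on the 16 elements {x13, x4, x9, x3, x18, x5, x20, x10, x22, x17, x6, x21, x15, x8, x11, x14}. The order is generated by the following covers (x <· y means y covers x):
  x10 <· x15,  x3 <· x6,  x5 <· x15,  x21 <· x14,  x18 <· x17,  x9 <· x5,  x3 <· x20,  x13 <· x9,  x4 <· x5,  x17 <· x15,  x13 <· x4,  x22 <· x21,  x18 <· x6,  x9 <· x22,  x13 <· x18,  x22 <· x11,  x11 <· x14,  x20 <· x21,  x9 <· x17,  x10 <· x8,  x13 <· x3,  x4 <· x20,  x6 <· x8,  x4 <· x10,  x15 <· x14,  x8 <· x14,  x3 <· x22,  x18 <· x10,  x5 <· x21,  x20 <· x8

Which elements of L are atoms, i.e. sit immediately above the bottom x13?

x18, x3, x4, x9

The atoms are exactly the elements that cover x13: x18, x3, x4, x9.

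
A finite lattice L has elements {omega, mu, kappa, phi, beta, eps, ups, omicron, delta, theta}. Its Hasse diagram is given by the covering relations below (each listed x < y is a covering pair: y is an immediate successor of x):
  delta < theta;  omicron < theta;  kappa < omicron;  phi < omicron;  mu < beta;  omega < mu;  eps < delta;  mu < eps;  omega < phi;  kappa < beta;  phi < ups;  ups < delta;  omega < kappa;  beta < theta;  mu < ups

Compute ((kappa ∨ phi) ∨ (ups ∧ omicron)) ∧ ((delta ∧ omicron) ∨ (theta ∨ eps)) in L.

omicron

kappa ∨ phi = omicron
ups ∧ omicron = phi
omicron ∨ phi = omicron
delta ∧ omicron = phi
theta ∨ eps = theta
phi ∨ theta = theta
omicron ∧ theta = omicron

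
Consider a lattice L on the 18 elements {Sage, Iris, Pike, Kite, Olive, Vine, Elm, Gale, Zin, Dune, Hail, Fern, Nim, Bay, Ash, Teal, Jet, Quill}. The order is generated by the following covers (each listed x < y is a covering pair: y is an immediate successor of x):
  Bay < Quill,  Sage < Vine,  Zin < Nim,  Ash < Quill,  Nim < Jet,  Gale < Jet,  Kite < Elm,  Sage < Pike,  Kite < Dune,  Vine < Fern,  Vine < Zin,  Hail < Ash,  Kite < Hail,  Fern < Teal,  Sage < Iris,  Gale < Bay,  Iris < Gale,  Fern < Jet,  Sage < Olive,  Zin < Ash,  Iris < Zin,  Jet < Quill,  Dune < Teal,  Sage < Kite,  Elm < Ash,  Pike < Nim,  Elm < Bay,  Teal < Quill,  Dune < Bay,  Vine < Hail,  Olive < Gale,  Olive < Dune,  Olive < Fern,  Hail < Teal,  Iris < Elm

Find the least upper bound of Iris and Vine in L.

Common upper bounds of {Iris, Vine}: Ash, Jet, Nim, Quill, Zin.
The least among these is Zin.

Zin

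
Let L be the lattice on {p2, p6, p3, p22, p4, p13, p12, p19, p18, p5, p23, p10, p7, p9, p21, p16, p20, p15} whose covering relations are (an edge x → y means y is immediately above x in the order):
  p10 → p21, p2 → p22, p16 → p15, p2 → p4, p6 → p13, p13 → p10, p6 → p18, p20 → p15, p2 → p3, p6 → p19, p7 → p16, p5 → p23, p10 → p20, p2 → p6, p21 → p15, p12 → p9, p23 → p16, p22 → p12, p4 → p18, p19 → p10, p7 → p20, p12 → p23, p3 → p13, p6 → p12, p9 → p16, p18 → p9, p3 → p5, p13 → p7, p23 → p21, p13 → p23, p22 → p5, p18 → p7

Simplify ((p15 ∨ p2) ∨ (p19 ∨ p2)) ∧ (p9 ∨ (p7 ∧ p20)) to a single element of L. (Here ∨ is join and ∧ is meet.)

p15 ∨ p2 = p15
p19 ∨ p2 = p19
p15 ∨ p19 = p15
p7 ∧ p20 = p7
p9 ∨ p7 = p16
p15 ∧ p16 = p16

p16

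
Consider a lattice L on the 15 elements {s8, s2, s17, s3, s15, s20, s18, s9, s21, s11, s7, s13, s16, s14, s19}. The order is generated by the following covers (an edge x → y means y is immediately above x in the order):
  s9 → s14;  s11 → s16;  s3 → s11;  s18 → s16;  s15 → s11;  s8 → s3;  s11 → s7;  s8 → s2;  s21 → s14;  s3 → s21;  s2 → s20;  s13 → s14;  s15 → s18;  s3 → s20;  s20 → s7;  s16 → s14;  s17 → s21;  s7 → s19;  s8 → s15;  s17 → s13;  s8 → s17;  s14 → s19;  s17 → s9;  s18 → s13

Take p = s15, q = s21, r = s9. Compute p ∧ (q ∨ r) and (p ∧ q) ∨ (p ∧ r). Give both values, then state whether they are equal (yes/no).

q ∨ r = s14, so p ∧ (q ∨ r) = s15 ∧ s14 = s15.
p ∧ q = s8 and p ∧ r = s8, so (p ∧ q) ∨ (p ∧ r) = s8 ∨ s8 = s8.
Equal: no.

s15; s8; no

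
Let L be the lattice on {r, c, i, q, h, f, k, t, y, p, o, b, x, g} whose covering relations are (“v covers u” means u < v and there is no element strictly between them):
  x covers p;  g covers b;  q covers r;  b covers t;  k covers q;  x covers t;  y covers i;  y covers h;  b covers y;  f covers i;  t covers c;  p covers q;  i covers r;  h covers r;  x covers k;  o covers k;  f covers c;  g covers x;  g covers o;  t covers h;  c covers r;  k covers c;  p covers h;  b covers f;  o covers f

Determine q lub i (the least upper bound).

Common upper bounds of {q, i}: g, o.
The least among these is o.

o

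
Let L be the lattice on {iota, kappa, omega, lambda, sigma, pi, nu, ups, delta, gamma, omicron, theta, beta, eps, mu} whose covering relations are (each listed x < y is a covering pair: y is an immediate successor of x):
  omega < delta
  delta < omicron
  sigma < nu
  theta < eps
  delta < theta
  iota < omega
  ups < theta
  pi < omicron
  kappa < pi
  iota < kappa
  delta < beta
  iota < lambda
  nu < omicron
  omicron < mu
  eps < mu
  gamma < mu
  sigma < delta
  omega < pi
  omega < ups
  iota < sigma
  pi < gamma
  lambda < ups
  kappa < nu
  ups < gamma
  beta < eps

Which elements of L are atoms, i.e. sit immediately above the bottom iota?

kappa, lambda, omega, sigma

The atoms are exactly the elements that cover iota: kappa, lambda, omega, sigma.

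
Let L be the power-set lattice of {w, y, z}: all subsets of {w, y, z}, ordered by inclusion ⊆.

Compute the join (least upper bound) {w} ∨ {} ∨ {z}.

Under ⊆, join is union: {w} ∪ {} ∪ {z} = {w,z}.

{w,z}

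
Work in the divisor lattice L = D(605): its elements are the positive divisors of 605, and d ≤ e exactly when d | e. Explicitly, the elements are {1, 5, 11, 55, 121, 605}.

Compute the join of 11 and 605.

In the divisibility order, the join is the least common multiple: lcm(11, 605) = 605.

605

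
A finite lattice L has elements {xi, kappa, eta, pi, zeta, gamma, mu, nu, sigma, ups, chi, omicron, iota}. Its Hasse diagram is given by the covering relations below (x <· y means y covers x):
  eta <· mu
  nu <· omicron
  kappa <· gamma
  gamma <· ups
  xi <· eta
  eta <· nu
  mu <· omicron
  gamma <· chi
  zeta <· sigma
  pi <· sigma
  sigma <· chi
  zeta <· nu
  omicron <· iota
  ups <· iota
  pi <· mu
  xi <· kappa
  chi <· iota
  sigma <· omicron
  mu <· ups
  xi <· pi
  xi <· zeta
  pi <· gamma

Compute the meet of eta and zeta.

Common lower bounds of {eta, zeta}: xi.
The greatest among these is xi.

xi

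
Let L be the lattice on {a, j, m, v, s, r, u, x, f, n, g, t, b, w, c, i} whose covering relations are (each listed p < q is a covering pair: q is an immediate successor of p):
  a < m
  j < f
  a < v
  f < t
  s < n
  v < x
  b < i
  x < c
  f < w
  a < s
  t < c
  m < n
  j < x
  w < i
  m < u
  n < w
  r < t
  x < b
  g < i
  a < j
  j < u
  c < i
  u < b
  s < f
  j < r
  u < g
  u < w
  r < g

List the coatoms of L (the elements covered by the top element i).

The coatoms are exactly the elements covered by i: b, c, g, w.

b, c, g, w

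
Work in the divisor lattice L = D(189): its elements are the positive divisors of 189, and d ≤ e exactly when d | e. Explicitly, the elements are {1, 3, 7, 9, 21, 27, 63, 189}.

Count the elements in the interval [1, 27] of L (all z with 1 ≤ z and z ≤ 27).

The interval [1, 27] = {1, 27, 3, 9}, which has 4 elements.

4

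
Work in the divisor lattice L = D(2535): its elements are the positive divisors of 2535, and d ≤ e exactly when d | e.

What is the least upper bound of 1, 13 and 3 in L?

39

Common upper bounds of {1, 13, 3}: 195, 2535, 39, 507.
The least among these is 39.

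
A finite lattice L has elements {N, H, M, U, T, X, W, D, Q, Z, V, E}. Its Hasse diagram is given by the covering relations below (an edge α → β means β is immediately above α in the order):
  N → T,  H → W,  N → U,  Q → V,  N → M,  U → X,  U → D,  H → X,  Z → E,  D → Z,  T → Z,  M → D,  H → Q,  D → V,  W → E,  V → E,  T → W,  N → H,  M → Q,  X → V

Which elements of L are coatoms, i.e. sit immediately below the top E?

V, W, Z

The coatoms are exactly the elements covered by E: V, W, Z.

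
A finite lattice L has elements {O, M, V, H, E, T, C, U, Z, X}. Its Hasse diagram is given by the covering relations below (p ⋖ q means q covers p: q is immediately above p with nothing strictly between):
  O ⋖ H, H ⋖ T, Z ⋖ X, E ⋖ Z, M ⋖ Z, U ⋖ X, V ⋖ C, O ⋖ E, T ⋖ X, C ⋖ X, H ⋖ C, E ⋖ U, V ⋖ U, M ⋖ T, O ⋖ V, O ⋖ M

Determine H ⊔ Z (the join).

Common upper bounds of {H, Z}: X.
The least among these is X.

X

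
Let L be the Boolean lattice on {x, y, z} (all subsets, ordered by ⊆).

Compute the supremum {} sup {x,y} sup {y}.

Common upper bounds of {{}, {x,y}, {y}}: {x,y,z}, {x,y}.
The least among these is {x,y}.

{x,y}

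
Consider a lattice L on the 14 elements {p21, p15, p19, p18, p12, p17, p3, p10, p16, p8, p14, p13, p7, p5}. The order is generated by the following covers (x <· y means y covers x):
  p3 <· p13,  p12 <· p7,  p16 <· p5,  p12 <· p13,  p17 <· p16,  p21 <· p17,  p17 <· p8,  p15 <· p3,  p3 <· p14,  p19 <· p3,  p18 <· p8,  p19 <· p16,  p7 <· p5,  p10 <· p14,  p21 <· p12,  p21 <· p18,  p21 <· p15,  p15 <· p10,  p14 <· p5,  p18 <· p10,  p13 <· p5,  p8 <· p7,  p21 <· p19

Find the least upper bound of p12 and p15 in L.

p13

Common upper bounds of {p12, p15}: p13, p5.
The least among these is p13.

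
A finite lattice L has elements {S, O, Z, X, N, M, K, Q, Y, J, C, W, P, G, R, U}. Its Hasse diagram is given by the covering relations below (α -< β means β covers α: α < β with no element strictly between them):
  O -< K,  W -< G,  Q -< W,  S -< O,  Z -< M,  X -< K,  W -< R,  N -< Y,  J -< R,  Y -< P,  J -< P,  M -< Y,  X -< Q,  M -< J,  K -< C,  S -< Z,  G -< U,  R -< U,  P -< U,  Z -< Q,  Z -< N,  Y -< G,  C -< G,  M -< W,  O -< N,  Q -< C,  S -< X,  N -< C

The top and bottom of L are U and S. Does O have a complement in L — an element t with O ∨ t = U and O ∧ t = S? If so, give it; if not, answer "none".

Need t with O ∨ t = U and O ∧ t = S.
Checking each element gives: R.

R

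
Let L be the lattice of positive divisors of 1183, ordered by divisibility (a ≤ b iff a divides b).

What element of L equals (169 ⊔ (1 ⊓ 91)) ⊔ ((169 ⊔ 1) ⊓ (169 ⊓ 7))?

169

1 ∧ 91 = 1
169 ∨ 1 = 169
169 ∨ 1 = 169
169 ∧ 7 = 1
169 ∧ 1 = 1
169 ∨ 1 = 169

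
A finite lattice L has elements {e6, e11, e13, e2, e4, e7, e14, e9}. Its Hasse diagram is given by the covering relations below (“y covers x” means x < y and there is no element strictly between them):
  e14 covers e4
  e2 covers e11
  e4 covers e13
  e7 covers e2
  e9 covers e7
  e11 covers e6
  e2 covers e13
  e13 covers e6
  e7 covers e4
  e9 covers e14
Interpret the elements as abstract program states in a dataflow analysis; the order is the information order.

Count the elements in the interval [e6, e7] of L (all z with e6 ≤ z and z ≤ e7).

The interval [e6, e7] = {e11, e13, e2, e4, e6, e7}, which has 6 elements.

6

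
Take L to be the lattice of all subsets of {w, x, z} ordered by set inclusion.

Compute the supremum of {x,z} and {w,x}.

{w,x,z}

Under ⊆, join is union: {x,z} ∪ {w,x} = {w,x,z}.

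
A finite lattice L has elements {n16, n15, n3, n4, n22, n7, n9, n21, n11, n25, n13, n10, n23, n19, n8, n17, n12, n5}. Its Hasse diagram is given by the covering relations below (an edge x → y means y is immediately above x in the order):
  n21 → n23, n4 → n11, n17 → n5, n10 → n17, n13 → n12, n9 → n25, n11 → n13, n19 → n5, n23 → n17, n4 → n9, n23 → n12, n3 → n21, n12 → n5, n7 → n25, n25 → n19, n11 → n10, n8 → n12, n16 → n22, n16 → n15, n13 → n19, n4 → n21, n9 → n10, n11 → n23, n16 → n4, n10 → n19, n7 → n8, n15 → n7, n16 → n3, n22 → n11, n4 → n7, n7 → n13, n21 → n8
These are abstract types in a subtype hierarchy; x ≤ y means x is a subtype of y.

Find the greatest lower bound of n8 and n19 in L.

Common lower bounds of {n8, n19}: n15, n16, n4, n7.
The greatest among these is n7.

n7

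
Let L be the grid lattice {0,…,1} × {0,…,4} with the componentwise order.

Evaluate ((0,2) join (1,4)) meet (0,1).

(0,2) ∨ (1,4) = (1,4)
(1,4) ∧ (0,1) = (0,1)

(0,1)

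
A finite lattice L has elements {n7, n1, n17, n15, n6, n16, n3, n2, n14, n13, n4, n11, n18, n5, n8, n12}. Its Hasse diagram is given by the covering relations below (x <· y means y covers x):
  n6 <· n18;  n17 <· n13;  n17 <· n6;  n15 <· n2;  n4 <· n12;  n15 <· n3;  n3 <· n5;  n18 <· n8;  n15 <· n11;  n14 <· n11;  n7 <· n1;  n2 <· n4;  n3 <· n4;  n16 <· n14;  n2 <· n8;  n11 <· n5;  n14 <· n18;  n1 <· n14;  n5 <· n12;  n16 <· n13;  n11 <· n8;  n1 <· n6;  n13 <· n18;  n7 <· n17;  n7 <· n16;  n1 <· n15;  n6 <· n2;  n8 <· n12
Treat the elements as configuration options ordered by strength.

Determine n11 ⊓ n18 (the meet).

n14

Common lower bounds of {n11, n18}: n1, n14, n16, n7.
The greatest among these is n14.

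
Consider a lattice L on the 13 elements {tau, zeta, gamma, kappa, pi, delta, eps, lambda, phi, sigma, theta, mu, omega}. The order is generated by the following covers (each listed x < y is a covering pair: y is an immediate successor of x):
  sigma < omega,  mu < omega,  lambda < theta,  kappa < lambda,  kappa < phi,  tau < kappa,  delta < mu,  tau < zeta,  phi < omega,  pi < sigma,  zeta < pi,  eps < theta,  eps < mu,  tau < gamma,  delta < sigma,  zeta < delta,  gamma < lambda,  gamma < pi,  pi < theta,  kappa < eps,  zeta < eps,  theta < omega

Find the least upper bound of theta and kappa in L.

Common upper bounds of {theta, kappa}: omega, theta.
The least among these is theta.

theta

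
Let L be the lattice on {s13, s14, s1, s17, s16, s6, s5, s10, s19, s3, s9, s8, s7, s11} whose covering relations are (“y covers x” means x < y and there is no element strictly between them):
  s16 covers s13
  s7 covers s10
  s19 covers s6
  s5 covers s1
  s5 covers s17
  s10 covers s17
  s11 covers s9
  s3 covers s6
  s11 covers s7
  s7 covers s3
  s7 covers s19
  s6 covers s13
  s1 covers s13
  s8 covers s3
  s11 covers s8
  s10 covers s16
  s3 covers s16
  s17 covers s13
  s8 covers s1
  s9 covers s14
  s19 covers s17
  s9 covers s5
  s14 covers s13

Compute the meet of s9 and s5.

s5

Common lower bounds of {s9, s5}: s1, s13, s17, s5.
The greatest among these is s5.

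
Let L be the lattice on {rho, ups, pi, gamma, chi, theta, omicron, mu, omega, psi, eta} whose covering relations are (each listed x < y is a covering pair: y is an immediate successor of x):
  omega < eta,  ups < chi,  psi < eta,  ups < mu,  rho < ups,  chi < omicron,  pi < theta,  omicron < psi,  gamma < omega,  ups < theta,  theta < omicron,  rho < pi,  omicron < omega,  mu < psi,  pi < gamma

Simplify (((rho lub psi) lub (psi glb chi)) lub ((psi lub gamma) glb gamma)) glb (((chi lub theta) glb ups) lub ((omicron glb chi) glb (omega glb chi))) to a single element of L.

rho ∨ psi = psi
psi ∧ chi = chi
psi ∨ chi = psi
psi ∨ gamma = eta
eta ∧ gamma = gamma
psi ∨ gamma = eta
chi ∨ theta = omicron
omicron ∧ ups = ups
omicron ∧ chi = chi
omega ∧ chi = chi
chi ∧ chi = chi
ups ∨ chi = chi
eta ∧ chi = chi

chi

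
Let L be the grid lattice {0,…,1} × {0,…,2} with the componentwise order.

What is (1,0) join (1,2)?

Common upper bounds of {(1,0), (1,2)}: (1,2).
The least among these is (1,2).

(1,2)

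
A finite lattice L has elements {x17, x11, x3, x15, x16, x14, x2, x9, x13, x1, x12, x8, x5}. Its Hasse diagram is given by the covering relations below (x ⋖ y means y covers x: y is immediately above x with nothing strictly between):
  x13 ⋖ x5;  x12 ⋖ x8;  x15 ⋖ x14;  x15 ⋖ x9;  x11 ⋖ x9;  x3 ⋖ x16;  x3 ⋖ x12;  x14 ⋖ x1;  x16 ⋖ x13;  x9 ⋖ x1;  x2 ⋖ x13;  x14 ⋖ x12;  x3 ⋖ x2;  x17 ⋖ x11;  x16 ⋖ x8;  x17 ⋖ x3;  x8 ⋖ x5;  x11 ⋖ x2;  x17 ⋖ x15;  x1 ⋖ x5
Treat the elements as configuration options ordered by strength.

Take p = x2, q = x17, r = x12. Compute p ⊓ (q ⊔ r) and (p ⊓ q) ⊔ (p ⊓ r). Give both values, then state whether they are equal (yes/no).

x3; x3; yes

q ⊔ r = x12, so p ⊓ (q ⊔ r) = x2 ⊓ x12 = x3.
p ⊓ q = x17 and p ⊓ r = x3, so (p ⊓ q) ⊔ (p ⊓ r) = x17 ⊔ x3 = x3.
Equal: yes.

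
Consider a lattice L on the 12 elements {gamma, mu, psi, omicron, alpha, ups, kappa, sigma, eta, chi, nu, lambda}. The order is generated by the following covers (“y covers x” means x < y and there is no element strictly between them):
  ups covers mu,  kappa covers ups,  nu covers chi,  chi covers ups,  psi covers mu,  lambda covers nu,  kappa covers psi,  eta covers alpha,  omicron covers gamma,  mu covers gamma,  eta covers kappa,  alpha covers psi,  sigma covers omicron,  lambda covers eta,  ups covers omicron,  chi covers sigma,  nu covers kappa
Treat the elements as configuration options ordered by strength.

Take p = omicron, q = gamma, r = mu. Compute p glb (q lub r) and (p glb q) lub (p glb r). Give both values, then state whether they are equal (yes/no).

q lub r = mu, so p glb (q lub r) = omicron glb mu = gamma.
p glb q = gamma and p glb r = gamma, so (p glb q) lub (p glb r) = gamma lub gamma = gamma.
Equal: yes.

gamma; gamma; yes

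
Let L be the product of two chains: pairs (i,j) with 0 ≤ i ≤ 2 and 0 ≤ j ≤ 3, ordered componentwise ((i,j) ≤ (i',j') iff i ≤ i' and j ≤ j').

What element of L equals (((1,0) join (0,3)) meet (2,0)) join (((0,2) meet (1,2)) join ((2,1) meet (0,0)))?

(1,0) ∨ (0,3) = (1,3)
(1,3) ∧ (2,0) = (1,0)
(0,2) ∧ (1,2) = (0,2)
(2,1) ∧ (0,0) = (0,0)
(0,2) ∨ (0,0) = (0,2)
(1,0) ∨ (0,2) = (1,2)

(1,2)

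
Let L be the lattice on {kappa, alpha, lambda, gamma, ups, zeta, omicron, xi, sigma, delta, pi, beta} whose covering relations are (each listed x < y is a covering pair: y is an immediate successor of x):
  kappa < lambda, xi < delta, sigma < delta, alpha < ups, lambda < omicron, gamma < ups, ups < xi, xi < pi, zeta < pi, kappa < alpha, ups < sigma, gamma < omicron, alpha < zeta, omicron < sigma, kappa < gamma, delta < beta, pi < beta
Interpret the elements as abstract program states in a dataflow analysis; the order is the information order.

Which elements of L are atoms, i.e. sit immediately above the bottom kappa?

The atoms are exactly the elements that cover kappa: alpha, gamma, lambda.

alpha, gamma, lambda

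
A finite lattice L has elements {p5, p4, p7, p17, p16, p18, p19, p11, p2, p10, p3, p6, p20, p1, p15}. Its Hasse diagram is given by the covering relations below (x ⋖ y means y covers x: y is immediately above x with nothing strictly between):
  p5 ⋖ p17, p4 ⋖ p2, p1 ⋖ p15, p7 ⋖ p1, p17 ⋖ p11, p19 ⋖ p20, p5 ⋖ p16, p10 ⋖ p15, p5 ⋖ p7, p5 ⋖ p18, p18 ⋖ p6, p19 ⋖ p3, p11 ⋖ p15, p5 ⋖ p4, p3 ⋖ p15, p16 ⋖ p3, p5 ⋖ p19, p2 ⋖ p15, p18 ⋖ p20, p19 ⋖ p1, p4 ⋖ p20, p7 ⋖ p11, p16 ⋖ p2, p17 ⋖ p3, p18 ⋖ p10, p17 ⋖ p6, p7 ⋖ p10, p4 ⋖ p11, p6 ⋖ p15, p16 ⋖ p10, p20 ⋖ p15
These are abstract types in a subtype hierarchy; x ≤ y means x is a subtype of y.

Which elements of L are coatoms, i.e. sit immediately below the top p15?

p1, p10, p11, p2, p20, p3, p6

The coatoms are exactly the elements covered by p15: p1, p10, p11, p2, p20, p3, p6.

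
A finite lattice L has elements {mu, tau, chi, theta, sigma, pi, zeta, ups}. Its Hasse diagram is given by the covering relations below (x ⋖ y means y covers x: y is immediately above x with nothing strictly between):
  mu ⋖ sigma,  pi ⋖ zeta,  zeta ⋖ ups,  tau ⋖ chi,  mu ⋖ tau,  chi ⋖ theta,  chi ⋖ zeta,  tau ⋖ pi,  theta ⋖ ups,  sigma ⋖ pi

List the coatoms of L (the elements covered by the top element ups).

The coatoms are exactly the elements covered by ups: theta, zeta.

theta, zeta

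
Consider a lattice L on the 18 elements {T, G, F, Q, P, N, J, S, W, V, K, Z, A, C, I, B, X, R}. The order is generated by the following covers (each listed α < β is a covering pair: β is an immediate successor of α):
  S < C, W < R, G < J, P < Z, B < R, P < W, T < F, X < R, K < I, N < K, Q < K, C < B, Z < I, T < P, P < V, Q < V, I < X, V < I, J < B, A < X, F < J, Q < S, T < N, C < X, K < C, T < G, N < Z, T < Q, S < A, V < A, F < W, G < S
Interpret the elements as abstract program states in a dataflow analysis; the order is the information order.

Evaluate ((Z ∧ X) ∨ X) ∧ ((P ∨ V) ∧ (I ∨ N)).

Z ∧ X = Z
Z ∨ X = X
P ∨ V = V
I ∨ N = I
V ∧ I = V
X ∧ V = V

V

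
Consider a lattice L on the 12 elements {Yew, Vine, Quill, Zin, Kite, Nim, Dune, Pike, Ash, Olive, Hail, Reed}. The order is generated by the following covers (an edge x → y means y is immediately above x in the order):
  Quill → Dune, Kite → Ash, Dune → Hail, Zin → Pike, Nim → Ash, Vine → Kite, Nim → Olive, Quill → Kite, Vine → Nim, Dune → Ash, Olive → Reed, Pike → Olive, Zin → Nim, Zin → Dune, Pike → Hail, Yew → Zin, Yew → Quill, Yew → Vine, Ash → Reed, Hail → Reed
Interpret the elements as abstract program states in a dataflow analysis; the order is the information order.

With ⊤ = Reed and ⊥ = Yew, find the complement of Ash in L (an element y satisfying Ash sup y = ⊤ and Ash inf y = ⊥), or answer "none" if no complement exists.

none

For every candidate y, either Ash ∨ y ≠ Reed or Ash ∧ y ≠ Yew; no complement exists.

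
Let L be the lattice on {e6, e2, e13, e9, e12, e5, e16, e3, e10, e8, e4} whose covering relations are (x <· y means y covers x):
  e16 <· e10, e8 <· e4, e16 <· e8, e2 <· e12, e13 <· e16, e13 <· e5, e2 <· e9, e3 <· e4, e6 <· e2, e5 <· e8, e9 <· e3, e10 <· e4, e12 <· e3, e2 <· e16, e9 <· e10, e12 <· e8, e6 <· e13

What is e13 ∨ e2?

Common upper bounds of {e13, e2}: e10, e16, e4, e8.
The least among these is e16.

e16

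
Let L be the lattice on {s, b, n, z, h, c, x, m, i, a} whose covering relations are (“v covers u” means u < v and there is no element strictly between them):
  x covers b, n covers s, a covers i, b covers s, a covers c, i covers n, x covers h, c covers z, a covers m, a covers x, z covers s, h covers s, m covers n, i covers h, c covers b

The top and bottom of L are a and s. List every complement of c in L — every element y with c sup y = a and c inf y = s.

Need y with c ∨ y = a and c ∧ y = s.
Checking each element gives: h, i, m, n.

h, i, m, n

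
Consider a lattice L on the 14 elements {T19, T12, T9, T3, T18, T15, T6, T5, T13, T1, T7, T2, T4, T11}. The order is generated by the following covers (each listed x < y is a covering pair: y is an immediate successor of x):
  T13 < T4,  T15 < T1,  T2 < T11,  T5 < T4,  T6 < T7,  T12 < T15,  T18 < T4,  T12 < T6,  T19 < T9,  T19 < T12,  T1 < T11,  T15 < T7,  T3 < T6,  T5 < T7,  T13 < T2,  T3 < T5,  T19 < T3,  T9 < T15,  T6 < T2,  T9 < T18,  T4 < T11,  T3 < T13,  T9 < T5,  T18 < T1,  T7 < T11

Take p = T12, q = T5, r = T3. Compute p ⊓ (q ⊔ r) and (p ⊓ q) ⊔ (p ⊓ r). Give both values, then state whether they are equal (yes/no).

T19; T19; yes

q ⊔ r = T5, so p ⊓ (q ⊔ r) = T12 ⊓ T5 = T19.
p ⊓ q = T19 and p ⊓ r = T19, so (p ⊓ q) ⊔ (p ⊓ r) = T19 ⊔ T19 = T19.
Equal: yes.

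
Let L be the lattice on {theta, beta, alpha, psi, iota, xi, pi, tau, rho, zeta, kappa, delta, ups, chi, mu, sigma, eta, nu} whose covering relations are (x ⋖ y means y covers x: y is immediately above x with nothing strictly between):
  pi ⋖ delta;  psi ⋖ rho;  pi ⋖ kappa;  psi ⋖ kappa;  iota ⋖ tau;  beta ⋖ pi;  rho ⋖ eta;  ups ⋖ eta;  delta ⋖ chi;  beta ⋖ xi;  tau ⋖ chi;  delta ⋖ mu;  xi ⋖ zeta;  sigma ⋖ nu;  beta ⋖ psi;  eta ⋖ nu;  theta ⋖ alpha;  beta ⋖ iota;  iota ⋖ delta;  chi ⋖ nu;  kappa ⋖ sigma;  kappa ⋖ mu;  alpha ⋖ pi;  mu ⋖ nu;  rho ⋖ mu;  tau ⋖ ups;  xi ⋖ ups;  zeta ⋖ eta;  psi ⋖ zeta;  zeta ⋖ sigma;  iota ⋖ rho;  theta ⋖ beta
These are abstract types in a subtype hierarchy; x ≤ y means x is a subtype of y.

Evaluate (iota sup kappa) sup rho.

iota ∨ kappa = mu
mu ∨ rho = mu

mu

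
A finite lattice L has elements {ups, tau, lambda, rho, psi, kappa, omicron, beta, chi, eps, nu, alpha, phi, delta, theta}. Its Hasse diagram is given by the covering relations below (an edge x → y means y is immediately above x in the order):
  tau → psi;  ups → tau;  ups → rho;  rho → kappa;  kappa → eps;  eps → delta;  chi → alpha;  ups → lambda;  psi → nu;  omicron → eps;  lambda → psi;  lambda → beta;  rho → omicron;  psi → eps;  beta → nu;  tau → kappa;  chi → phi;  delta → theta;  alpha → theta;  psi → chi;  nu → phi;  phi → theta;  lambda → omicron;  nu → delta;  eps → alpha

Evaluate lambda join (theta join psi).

theta ∨ psi = theta
lambda ∨ theta = theta

theta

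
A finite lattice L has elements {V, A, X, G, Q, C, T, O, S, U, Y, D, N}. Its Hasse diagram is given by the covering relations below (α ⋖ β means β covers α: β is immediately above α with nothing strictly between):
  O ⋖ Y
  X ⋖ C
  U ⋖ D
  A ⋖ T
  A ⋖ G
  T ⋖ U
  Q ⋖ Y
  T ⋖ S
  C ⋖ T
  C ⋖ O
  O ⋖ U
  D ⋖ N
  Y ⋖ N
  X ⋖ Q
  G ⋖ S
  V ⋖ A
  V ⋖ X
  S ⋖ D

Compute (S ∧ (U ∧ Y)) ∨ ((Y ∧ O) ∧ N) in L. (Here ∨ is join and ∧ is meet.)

O

U ∧ Y = O
S ∧ O = C
Y ∧ O = O
O ∧ N = O
C ∨ O = O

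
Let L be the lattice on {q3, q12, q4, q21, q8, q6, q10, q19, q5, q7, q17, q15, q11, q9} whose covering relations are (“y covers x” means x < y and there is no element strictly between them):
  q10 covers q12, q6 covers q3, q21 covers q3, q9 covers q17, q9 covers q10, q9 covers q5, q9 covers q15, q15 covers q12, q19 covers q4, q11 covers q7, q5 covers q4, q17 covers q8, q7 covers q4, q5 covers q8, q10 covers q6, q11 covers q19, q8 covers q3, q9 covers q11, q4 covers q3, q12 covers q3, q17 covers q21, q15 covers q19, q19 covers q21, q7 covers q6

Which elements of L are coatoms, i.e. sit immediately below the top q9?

q10, q11, q15, q17, q5

The coatoms are exactly the elements covered by q9: q10, q11, q15, q17, q5.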